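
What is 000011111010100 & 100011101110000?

AND: 1 only when both bits are 1
  000011111010100
& 100011101110000
-----------------
  000011101010000
Decimal: 2004 & 18288 = 1872



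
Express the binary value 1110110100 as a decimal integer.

Sum of powers of 2 for each 1-bit:
2^2 + 2^4 + 2^5 + 2^7 + 2^8 + 2^9
= 4 + 16 + 32 + 128 + 256 + 512
= 948



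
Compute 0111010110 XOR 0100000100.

XOR: 1 when bits differ
  0111010110
^ 0100000100
------------
  0011010010
Decimal: 470 ^ 260 = 210



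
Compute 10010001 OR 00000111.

OR: 1 when either bit is 1
  10010001
| 00000111
----------
  10010111
Decimal: 145 | 7 = 151



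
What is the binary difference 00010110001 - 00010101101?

Method 1 - Direct subtraction (column by column from the right: bit − bit − borrow-in; if negative, add 2 and borrow 1 from the next column):
borrow: 00000011000
        00010110001
-       00010101101
-------------------
        00000000100

Method 2 - Add two's complement:
Two's complement of 00010101101: invert → 11101010010, add 1 → 11101010011
  00010110001
+ 11101010011
-------------
 100000000100  (end carry out of the top bit = 1)
Discarding the end carry: 00000000100
Decimal check:
  00010110001 = 128 + 32 + 16 + 1 = 177
  00010101101 = 128 + 32 + 8 + 4 + 1 = 173
  177 - 173 = 4, and 00000000100 = 4 ✓



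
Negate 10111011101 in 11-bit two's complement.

Original (sign bit 1, negative): 10111011101
Step 1 - Invert all bits: 01000100010
Step 2 - Add 1: 01000100011
Verification: 10111011101 + 01000100011 = 100000000000; discarding the end carry (carry out of the top bit) leaves the 11-bit value 00000000000, as required for x + (-x)



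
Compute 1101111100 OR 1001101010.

OR: 1 when either bit is 1
  1101111100
| 1001101010
------------
  1101111110
Decimal: 892 | 618 = 894



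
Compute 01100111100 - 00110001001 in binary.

Method 1 - Direct subtraction (column by column from the right: bit − bit − borrow-in; if negative, add 2 and borrow 1 from the next column):
borrow: 01100000110
        01100111100
-       00110001001
-------------------
        00110110011

Method 2 - Add two's complement:
Two's complement of 00110001001: invert → 11001110110, add 1 → 11001110111
  01100111100
+ 11001110111
-------------
 100110110011  (end carry out of the top bit = 1)
Discarding the end carry: 00110110011
Decimal check:
  01100111100 = 512 + 256 + 32 + 16 + 8 + 4 = 828
  00110001001 = 256 + 128 + 8 + 1 = 393
  828 - 393 = 435, and 00110110011 = 256 + 128 + 32 + 16 + 2 + 1 = 435 ✓



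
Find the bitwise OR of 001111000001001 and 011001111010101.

OR: 1 when either bit is 1
  001111000001001
| 011001111010101
-----------------
  011111111011101
Decimal: 7689 | 13269 = 16349



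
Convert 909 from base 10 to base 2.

Using repeated division by 2:
909 ÷ 2 = 454 remainder 1
454 ÷ 2 = 227 remainder 0
227 ÷ 2 = 113 remainder 1
113 ÷ 2 = 56 remainder 1
56 ÷ 2 = 28 remainder 0
28 ÷ 2 = 14 remainder 0
14 ÷ 2 = 7 remainder 0
7 ÷ 2 = 3 remainder 1
3 ÷ 2 = 1 remainder 1
1 ÷ 2 = 0 remainder 1
Reading remainders bottom to top: 1110001101



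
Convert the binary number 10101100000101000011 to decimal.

Sum of powers of 2 for each 1-bit:
2^0 + 2^1 + 2^6 + 2^8 + 2^14 + 2^15 + 2^17 + 2^19
= 1 + 2 + 64 + 256 + 16384 + 32768 + 131072 + 524288
= 704835



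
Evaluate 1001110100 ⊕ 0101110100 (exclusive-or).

XOR: 1 when bits differ
  1001110100
^ 0101110100
------------
  1100000000
Decimal: 628 ^ 372 = 768



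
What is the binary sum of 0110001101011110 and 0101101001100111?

Add column by column from the right: bit + bit + carry-in; write the sum mod 2, carry 1 when the sum is 2 or 3.
carry:  1000010011111100
        0110001101011110
+       0101101001100111
------------------------
       01011110111000101
(the carry out of the leftmost column, 0, becomes the leading bit)
Decimal check:
  0110001101011110 = 16384 + 8192 + 512 + 256 + 64 + 16 + 8 + 4 + 2 = 25438
  0101101001100111 = 16384 + 4096 + 2048 + 512 + 64 + 32 + 4 + 2 + 1 = 23143
  25438 + 23143 = 48581, and 01011110111000101 = 32768 + 8192 + 4096 + 2048 + 1024 + 256 + 128 + 64 + 4 + 1 = 48581 ✓



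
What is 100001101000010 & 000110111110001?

AND: 1 only when both bits are 1
  100001101000010
& 000110111110001
-----------------
  000000101000000
Decimal: 17218 & 3569 = 320



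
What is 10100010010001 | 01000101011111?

OR: 1 when either bit is 1
  10100010010001
| 01000101011111
----------------
  11100111011111
Decimal: 10385 | 4447 = 14815



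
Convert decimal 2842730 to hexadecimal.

Using repeated division by 16 (digits 10–15 are A–F):
2842730 ÷ 16 = 177670 remainder 10 (A)
177670 ÷ 16 = 11104 remainder 6
11104 ÷ 16 = 694 remainder 0
694 ÷ 16 = 43 remainder 6
43 ÷ 16 = 2 remainder 11 (B)
2 ÷ 16 = 0 remainder 2
Reading remainders bottom to top: 2B606A



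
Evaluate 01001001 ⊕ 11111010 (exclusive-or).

XOR: 1 when bits differ
  01001001
^ 11111010
----------
  10110011
Decimal: 73 ^ 250 = 179



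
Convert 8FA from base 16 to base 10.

Expand by place value (powers of 16):
Digit values: F = 15, A = 10
8FA = 8 × 16^2 + 15 × 16^1 + 10 × 16^0
= 8 × 256 + 15 × 16 + 10 × 1
= 2048 + 240 + 10
= 2298



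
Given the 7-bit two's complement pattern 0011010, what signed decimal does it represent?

Binary: 0011010
Sign bit: 0 (non-negative)
Read directly as an unsigned value:
0011010 = 16 + 8 + 2 = 26
Value: 26



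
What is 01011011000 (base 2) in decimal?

Sum of powers of 2 for each 1-bit:
2^3 + 2^4 + 2^6 + 2^7 + 2^9
= 8 + 16 + 64 + 128 + 512
= 728



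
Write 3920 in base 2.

Using repeated division by 2:
3920 ÷ 2 = 1960 remainder 0
1960 ÷ 2 = 980 remainder 0
980 ÷ 2 = 490 remainder 0
490 ÷ 2 = 245 remainder 0
245 ÷ 2 = 122 remainder 1
122 ÷ 2 = 61 remainder 0
61 ÷ 2 = 30 remainder 1
30 ÷ 2 = 15 remainder 0
15 ÷ 2 = 7 remainder 1
7 ÷ 2 = 3 remainder 1
3 ÷ 2 = 1 remainder 1
1 ÷ 2 = 0 remainder 1
Reading remainders bottom to top: 111101010000



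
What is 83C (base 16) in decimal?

Expand by place value (powers of 16):
Digit values: C = 12
83C = 8 × 16^2 + 3 × 16^1 + 12 × 16^0
= 8 × 256 + 3 × 16 + 12 × 1
= 2048 + 48 + 12
= 2108



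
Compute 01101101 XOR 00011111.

XOR: 1 when bits differ
  01101101
^ 00011111
----------
  01110010
Decimal: 109 ^ 31 = 114



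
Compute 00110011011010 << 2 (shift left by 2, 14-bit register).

Original: 00110011011010 (decimal 3290)
Shift left by 2 positions
Append 2 zeros on the right
Result: 11001101101000 (decimal 13160)
Equivalent: 3290 << 2 = 3290 × 2^2 = 13160



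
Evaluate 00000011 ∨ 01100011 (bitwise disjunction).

OR: 1 when either bit is 1
  00000011
| 01100011
----------
  01100011
Decimal: 3 | 99 = 99



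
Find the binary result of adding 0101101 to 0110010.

Add column by column from the right: bit + bit + carry-in; write the sum mod 2, carry 1 when the sum is 2 or 3.
carry:  1000000
        0101101
+       0110010
---------------
       01011111
(the carry out of the leftmost column, 0, becomes the leading bit)
Decimal check:
  0101101 = 32 + 8 + 4 + 1 = 45
  0110010 = 32 + 16 + 2 = 50
  45 + 50 = 95, and 01011111 = 64 + 16 + 8 + 4 + 2 + 1 = 95 ✓



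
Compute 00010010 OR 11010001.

OR: 1 when either bit is 1
  00010010
| 11010001
----------
  11010011
Decimal: 18 | 209 = 211



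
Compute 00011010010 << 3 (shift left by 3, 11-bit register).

Original: 00011010010 (decimal 210)
Shift left by 3 positions
Append 3 zeros on the right
Result: 11010010000 (decimal 1680)
Equivalent: 210 << 3 = 210 × 2^3 = 1680



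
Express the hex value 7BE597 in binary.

Convert each hex digit to 4 bits:
  7 = 0111
  B = 1011
  E = 1110
  5 = 0101
  9 = 1001
  7 = 0111
Concatenate: 011110111110010110010111



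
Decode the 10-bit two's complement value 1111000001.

Binary: 1111000001
Sign bit: 1 (negative)
Invert: 0000111110
Add 1:  0000111111
Magnitude: 0000111111 = 32 + 16 + 8 + 4 + 2 + 1 = 63
Value: -63



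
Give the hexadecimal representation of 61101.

Using repeated division by 16 (digits 10–15 are A–F):
61101 ÷ 16 = 3818 remainder 13 (D)
3818 ÷ 16 = 238 remainder 10 (A)
238 ÷ 16 = 14 remainder 14 (E)
14 ÷ 16 = 0 remainder 14 (E)
Reading remainders bottom to top: EEAD



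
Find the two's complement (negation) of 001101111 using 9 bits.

Original: 001101111
Step 1 - Invert all bits: 110010000
Step 2 - Add 1: 110010001
Verification: 001101111 + 110010001 = 1000000000; discarding the end carry (carry out of the top bit) leaves the 9-bit value 000000000, as required for x + (-x)



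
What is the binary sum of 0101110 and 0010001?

Add column by column from the right: bit + bit + carry-in; write the sum mod 2, carry 1 when the sum is 2 or 3.
carry:  0000000
        0101110
+       0010001
---------------
       00111111
(the carry out of the leftmost column, 0, becomes the leading bit)
Decimal check:
  0101110 = 32 + 8 + 4 + 2 = 46
  0010001 = 16 + 1 = 17
  46 + 17 = 63, and 00111111 = 32 + 16 + 8 + 4 + 2 + 1 = 63 ✓



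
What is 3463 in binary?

Using repeated division by 2:
3463 ÷ 2 = 1731 remainder 1
1731 ÷ 2 = 865 remainder 1
865 ÷ 2 = 432 remainder 1
432 ÷ 2 = 216 remainder 0
216 ÷ 2 = 108 remainder 0
108 ÷ 2 = 54 remainder 0
54 ÷ 2 = 27 remainder 0
27 ÷ 2 = 13 remainder 1
13 ÷ 2 = 6 remainder 1
6 ÷ 2 = 3 remainder 0
3 ÷ 2 = 1 remainder 1
1 ÷ 2 = 0 remainder 1
Reading remainders bottom to top: 110110000111



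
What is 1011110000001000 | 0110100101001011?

OR: 1 when either bit is 1
  1011110000001000
| 0110100101001011
------------------
  1111110101001011
Decimal: 48136 | 26955 = 64843



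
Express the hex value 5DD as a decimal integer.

Expand by place value (powers of 16):
Digit values: D = 13
5DD = 5 × 16^2 + 13 × 16^1 + 13 × 16^0
= 5 × 256 + 13 × 16 + 13 × 1
= 1280 + 208 + 13
= 1501



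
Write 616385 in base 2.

Using repeated division by 2:
616385 ÷ 2 = 308192 remainder 1
308192 ÷ 2 = 154096 remainder 0
154096 ÷ 2 = 77048 remainder 0
77048 ÷ 2 = 38524 remainder 0
38524 ÷ 2 = 19262 remainder 0
19262 ÷ 2 = 9631 remainder 0
9631 ÷ 2 = 4815 remainder 1
4815 ÷ 2 = 2407 remainder 1
2407 ÷ 2 = 1203 remainder 1
1203 ÷ 2 = 601 remainder 1
601 ÷ 2 = 300 remainder 1
300 ÷ 2 = 150 remainder 0
150 ÷ 2 = 75 remainder 0
75 ÷ 2 = 37 remainder 1
37 ÷ 2 = 18 remainder 1
18 ÷ 2 = 9 remainder 0
9 ÷ 2 = 4 remainder 1
4 ÷ 2 = 2 remainder 0
2 ÷ 2 = 1 remainder 0
1 ÷ 2 = 0 remainder 1
Reading remainders bottom to top: 10010110011111000001



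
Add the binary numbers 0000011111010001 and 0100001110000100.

Add column by column from the right: bit + bit + carry-in; write the sum mod 2, carry 1 when the sum is 2 or 3.
carry:  0000111100000000
        0000011111010001
+       0100001110000100
------------------------
       00100101101010101
(the carry out of the leftmost column, 0, becomes the leading bit)
Decimal check:
  0000011111010001 = 1024 + 512 + 256 + 128 + 64 + 16 + 1 = 2001
  0100001110000100 = 16384 + 512 + 256 + 128 + 4 = 17284
  2001 + 17284 = 19285, and 00100101101010101 = 16384 + 2048 + 512 + 256 + 64 + 16 + 4 + 1 = 19285 ✓



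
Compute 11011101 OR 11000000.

OR: 1 when either bit is 1
  11011101
| 11000000
----------
  11011101
Decimal: 221 | 192 = 221



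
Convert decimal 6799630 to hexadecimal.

Using repeated division by 16 (digits 10–15 are A–F):
6799630 ÷ 16 = 424976 remainder 14 (E)
424976 ÷ 16 = 26561 remainder 0
26561 ÷ 16 = 1660 remainder 1
1660 ÷ 16 = 103 remainder 12 (C)
103 ÷ 16 = 6 remainder 7
6 ÷ 16 = 0 remainder 6
Reading remainders bottom to top: 67C10E



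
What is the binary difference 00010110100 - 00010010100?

Method 1 - Direct subtraction (column by column from the right: bit − bit − borrow-in; if negative, add 2 and borrow 1 from the next column):
borrow: 00000000000
        00010110100
-       00010010100
-------------------
        00000100000

Method 2 - Add two's complement:
Two's complement of 00010010100: invert → 11101101011, add 1 → 11101101100
  00010110100
+ 11101101100
-------------
 100000100000  (end carry out of the top bit = 1)
Discarding the end carry: 00000100000
Decimal check:
  00010110100 = 128 + 32 + 16 + 4 = 180
  00010010100 = 128 + 16 + 4 = 148
  180 - 148 = 32, and 00000100000 = 32 ✓



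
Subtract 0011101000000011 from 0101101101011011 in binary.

Method 1 - Direct subtraction (column by column from the right: bit − bit − borrow-in; if negative, add 2 and borrow 1 from the next column):
borrow: 0100000000000000
        0101101101011011
-       0011101000000011
------------------------
        0010000101011000

Method 2 - Add two's complement:
Two's complement of 0011101000000011: invert → 1100010111111100, add 1 → 1100010111111101
  0101101101011011
+ 1100010111111101
------------------
 10010000101011000  (end carry out of the top bit = 1)
Discarding the end carry: 0010000101011000
Decimal check:
  0101101101011011 = 16384 + 4096 + 2048 + 512 + 256 + 64 + 16 + 8 + 2 + 1 = 23387
  0011101000000011 = 8192 + 4096 + 2048 + 512 + 2 + 1 = 14851
  23387 - 14851 = 8536, and 0010000101011000 = 8192 + 256 + 64 + 16 + 8 = 8536 ✓



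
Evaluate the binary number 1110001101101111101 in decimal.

Sum of powers of 2 for each 1-bit:
2^0 + 2^2 + 2^3 + 2^4 + 2^5 + 2^6 + 2^8 + 2^9 + 2^11 + 2^12 + 2^16 + 2^17 + 2^18
= 1 + 4 + 8 + 16 + 32 + 64 + 256 + 512 + 2048 + 4096 + 65536 + 131072 + 262144
= 465789



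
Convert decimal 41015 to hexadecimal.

Using repeated division by 16 (digits 10–15 are A–F):
41015 ÷ 16 = 2563 remainder 7
2563 ÷ 16 = 160 remainder 3
160 ÷ 16 = 10 remainder 0
10 ÷ 16 = 0 remainder 10 (A)
Reading remainders bottom to top: A037



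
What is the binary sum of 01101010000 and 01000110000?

Add column by column from the right: bit + bit + carry-in; write the sum mod 2, carry 1 when the sum is 2 or 3.
carry:  10011100000
        01101010000
+       01000110000
-------------------
       010110000000
(the carry out of the leftmost column, 0, becomes the leading bit)
Decimal check:
  01101010000 = 512 + 256 + 64 + 16 = 848
  01000110000 = 512 + 32 + 16 = 560
  848 + 560 = 1408, and 010110000000 = 1024 + 256 + 128 = 1408 ✓



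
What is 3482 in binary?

Using repeated division by 2:
3482 ÷ 2 = 1741 remainder 0
1741 ÷ 2 = 870 remainder 1
870 ÷ 2 = 435 remainder 0
435 ÷ 2 = 217 remainder 1
217 ÷ 2 = 108 remainder 1
108 ÷ 2 = 54 remainder 0
54 ÷ 2 = 27 remainder 0
27 ÷ 2 = 13 remainder 1
13 ÷ 2 = 6 remainder 1
6 ÷ 2 = 3 remainder 0
3 ÷ 2 = 1 remainder 1
1 ÷ 2 = 0 remainder 1
Reading remainders bottom to top: 110110011010



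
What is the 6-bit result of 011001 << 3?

Original: 011001 (decimal 25)
Shift left by 3 positions
Append 3 zeros on the right and drop the 3 high bits that overflow the 6-bit width
Result: 001000 (decimal 8)
Equivalent: 25 << 3 = 25 × 2^3 = 200, truncated to 6 bits = 8



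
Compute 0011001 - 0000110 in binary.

Method 1 - Direct subtraction (column by column from the right: bit − bit − borrow-in; if negative, add 2 and borrow 1 from the next column):
borrow: 0001100
        0011001
-       0000110
---------------
        0010011

Method 2 - Add two's complement:
Two's complement of 0000110: invert → 1111001, add 1 → 1111010
  0011001
+ 1111010
---------
 10010011  (end carry out of the top bit = 1)
Discarding the end carry: 0010011
Decimal check:
  0011001 = 16 + 8 + 1 = 25
  0000110 = 4 + 2 = 6
  25 - 6 = 19, and 0010011 = 16 + 2 + 1 = 19 ✓



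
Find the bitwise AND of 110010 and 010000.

AND: 1 only when both bits are 1
  110010
& 010000
--------
  010000
Decimal: 50 & 16 = 16



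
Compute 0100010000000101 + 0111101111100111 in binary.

Add column by column from the right: bit + bit + carry-in; write the sum mod 2, carry 1 when the sum is 2 or 3.
carry:  1000000000001110
        0100010000000101
+       0111101111100111
------------------------
       01011111111101100
(the carry out of the leftmost column, 0, becomes the leading bit)
Decimal check:
  0100010000000101 = 16384 + 1024 + 4 + 1 = 17413
  0111101111100111 = 16384 + 8192 + 4096 + 2048 + 512 + 256 + 128 + 64 + 32 + 4 + 2 + 1 = 31719
  17413 + 31719 = 49132, and 01011111111101100 = 32768 + 8192 + 4096 + 2048 + 1024 + 512 + 256 + 128 + 64 + 32 + 8 + 4 = 49132 ✓



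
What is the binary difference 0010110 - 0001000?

Method 1 - Direct subtraction (column by column from the right: bit − bit − borrow-in; if negative, add 2 and borrow 1 from the next column):
borrow: 0010000
        0010110
-       0001000
---------------
        0001110

Method 2 - Add two's complement:
Two's complement of 0001000: invert → 1110111, add 1 → 1111000
  0010110
+ 1111000
---------
 10001110  (end carry out of the top bit = 1)
Discarding the end carry: 0001110
Decimal check:
  0010110 = 16 + 4 + 2 = 22
  0001000 = 8
  22 - 8 = 14, and 0001110 = 8 + 4 + 2 = 14 ✓



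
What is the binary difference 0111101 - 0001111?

Method 1 - Direct subtraction (column by column from the right: bit − bit − borrow-in; if negative, add 2 and borrow 1 from the next column):
borrow: 0011100
        0111101
-       0001111
---------------
        0101110

Method 2 - Add two's complement:
Two's complement of 0001111: invert → 1110000, add 1 → 1110001
  0111101
+ 1110001
---------
 10101110  (end carry out of the top bit = 1)
Discarding the end carry: 0101110
Decimal check:
  0111101 = 32 + 16 + 8 + 4 + 1 = 61
  0001111 = 8 + 4 + 2 + 1 = 15
  61 - 15 = 46, and 0101110 = 32 + 8 + 4 + 2 = 46 ✓



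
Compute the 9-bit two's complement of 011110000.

Original: 011110000
Step 1 - Invert all bits: 100001111
Step 2 - Add 1: 100010000
Verification: 011110000 + 100010000 = 1000000000; discarding the end carry (carry out of the top bit) leaves the 9-bit value 000000000, as required for x + (-x)



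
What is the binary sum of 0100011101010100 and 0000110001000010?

Add column by column from the right: bit + bit + carry-in; write the sum mod 2, carry 1 when the sum is 2 or 3.
carry:  0001100010000000
        0100011101010100
+       0000110001000010
------------------------
       00101001110010110
(the carry out of the leftmost column, 0, becomes the leading bit)
Decimal check:
  0100011101010100 = 16384 + 1024 + 512 + 256 + 64 + 16 + 4 = 18260
  0000110001000010 = 2048 + 1024 + 64 + 2 = 3138
  18260 + 3138 = 21398, and 00101001110010110 = 16384 + 4096 + 512 + 256 + 128 + 16 + 4 + 2 = 21398 ✓



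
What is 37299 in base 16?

Using repeated division by 16 (digits 10–15 are A–F):
37299 ÷ 16 = 2331 remainder 3
2331 ÷ 16 = 145 remainder 11 (B)
145 ÷ 16 = 9 remainder 1
9 ÷ 16 = 0 remainder 9
Reading remainders bottom to top: 91B3



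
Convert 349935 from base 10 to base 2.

Using repeated division by 2:
349935 ÷ 2 = 174967 remainder 1
174967 ÷ 2 = 87483 remainder 1
87483 ÷ 2 = 43741 remainder 1
43741 ÷ 2 = 21870 remainder 1
21870 ÷ 2 = 10935 remainder 0
10935 ÷ 2 = 5467 remainder 1
5467 ÷ 2 = 2733 remainder 1
2733 ÷ 2 = 1366 remainder 1
1366 ÷ 2 = 683 remainder 0
683 ÷ 2 = 341 remainder 1
341 ÷ 2 = 170 remainder 1
170 ÷ 2 = 85 remainder 0
85 ÷ 2 = 42 remainder 1
42 ÷ 2 = 21 remainder 0
21 ÷ 2 = 10 remainder 1
10 ÷ 2 = 5 remainder 0
5 ÷ 2 = 2 remainder 1
2 ÷ 2 = 1 remainder 0
1 ÷ 2 = 0 remainder 1
Reading remainders bottom to top: 1010101011011101111



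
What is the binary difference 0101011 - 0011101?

Method 1 - Direct subtraction (column by column from the right: bit − bit − borrow-in; if negative, add 2 and borrow 1 from the next column):
borrow: 0111000
        0101011
-       0011101
---------------
        0001110

Method 2 - Add two's complement:
Two's complement of 0011101: invert → 1100010, add 1 → 1100011
  0101011
+ 1100011
---------
 10001110  (end carry out of the top bit = 1)
Discarding the end carry: 0001110
Decimal check:
  0101011 = 32 + 8 + 2 + 1 = 43
  0011101 = 16 + 8 + 4 + 1 = 29
  43 - 29 = 14, and 0001110 = 8 + 4 + 2 = 14 ✓



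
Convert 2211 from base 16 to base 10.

Expand by place value (powers of 16):
2211 = 2 × 16^3 + 2 × 16^2 + 1 × 16^1 + 1 × 16^0
= 2 × 4096 + 2 × 256 + 1 × 16 + 1 × 1
= 8192 + 512 + 16 + 1
= 8721



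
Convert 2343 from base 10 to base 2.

Using repeated division by 2:
2343 ÷ 2 = 1171 remainder 1
1171 ÷ 2 = 585 remainder 1
585 ÷ 2 = 292 remainder 1
292 ÷ 2 = 146 remainder 0
146 ÷ 2 = 73 remainder 0
73 ÷ 2 = 36 remainder 1
36 ÷ 2 = 18 remainder 0
18 ÷ 2 = 9 remainder 0
9 ÷ 2 = 4 remainder 1
4 ÷ 2 = 2 remainder 0
2 ÷ 2 = 1 remainder 0
1 ÷ 2 = 0 remainder 1
Reading remainders bottom to top: 100100100111



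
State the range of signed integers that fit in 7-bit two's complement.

For 7-bit two's complement:
Minimum: -2^6 = -64
Maximum: 2^6 - 1 = 63



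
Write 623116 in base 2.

Using repeated division by 2:
623116 ÷ 2 = 311558 remainder 0
311558 ÷ 2 = 155779 remainder 0
155779 ÷ 2 = 77889 remainder 1
77889 ÷ 2 = 38944 remainder 1
38944 ÷ 2 = 19472 remainder 0
19472 ÷ 2 = 9736 remainder 0
9736 ÷ 2 = 4868 remainder 0
4868 ÷ 2 = 2434 remainder 0
2434 ÷ 2 = 1217 remainder 0
1217 ÷ 2 = 608 remainder 1
608 ÷ 2 = 304 remainder 0
304 ÷ 2 = 152 remainder 0
152 ÷ 2 = 76 remainder 0
76 ÷ 2 = 38 remainder 0
38 ÷ 2 = 19 remainder 0
19 ÷ 2 = 9 remainder 1
9 ÷ 2 = 4 remainder 1
4 ÷ 2 = 2 remainder 0
2 ÷ 2 = 1 remainder 0
1 ÷ 2 = 0 remainder 1
Reading remainders bottom to top: 10011000001000001100



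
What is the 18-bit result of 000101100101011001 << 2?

Original: 000101100101011001 (decimal 22873)
Shift left by 2 positions
Append 2 zeros on the right
Result: 010110010101100100 (decimal 91492)
Equivalent: 22873 << 2 = 22873 × 2^2 = 91492



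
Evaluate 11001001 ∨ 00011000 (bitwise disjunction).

OR: 1 when either bit is 1
  11001001
| 00011000
----------
  11011001
Decimal: 201 | 24 = 217



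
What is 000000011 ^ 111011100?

XOR: 1 when bits differ
  000000011
^ 111011100
-----------
  111011111
Decimal: 3 ^ 476 = 479



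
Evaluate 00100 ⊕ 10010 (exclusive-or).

XOR: 1 when bits differ
  00100
^ 10010
-------
  10110
Decimal: 4 ^ 18 = 22



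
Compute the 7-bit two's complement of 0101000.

Original: 0101000
Step 1 - Invert all bits: 1010111
Step 2 - Add 1: 1011000
Verification: 0101000 + 1011000 = 10000000; discarding the end carry (carry out of the top bit) leaves the 7-bit value 0000000, as required for x + (-x)



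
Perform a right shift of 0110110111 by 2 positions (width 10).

Original: 0110110111 (decimal 439)
Shift right by 2 positions
Drop the 2 low bits; fill with zeros on the left
Result: 0001101101 (decimal 109)
Equivalent: 439 >> 2 = 439 ÷ 2^2 = 109



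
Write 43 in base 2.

Using repeated division by 2:
43 ÷ 2 = 21 remainder 1
21 ÷ 2 = 10 remainder 1
10 ÷ 2 = 5 remainder 0
5 ÷ 2 = 2 remainder 1
2 ÷ 2 = 1 remainder 0
1 ÷ 2 = 0 remainder 1
Reading remainders bottom to top: 101011



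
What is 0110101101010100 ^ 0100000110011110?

XOR: 1 when bits differ
  0110101101010100
^ 0100000110011110
------------------
  0010101011001010
Decimal: 27476 ^ 16798 = 10954



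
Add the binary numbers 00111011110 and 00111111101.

Add column by column from the right: bit + bit + carry-in; write the sum mod 2, carry 1 when the sum is 2 or 3.
carry:  01111111000
        00111011110
+       00111111101
-------------------
       001111011011
(the carry out of the leftmost column, 0, becomes the leading bit)
Decimal check:
  00111011110 = 256 + 128 + 64 + 16 + 8 + 4 + 2 = 478
  00111111101 = 256 + 128 + 64 + 32 + 16 + 8 + 4 + 1 = 509
  478 + 509 = 987, and 001111011011 = 512 + 256 + 128 + 64 + 16 + 8 + 2 + 1 = 987 ✓



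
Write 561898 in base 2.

Using repeated division by 2:
561898 ÷ 2 = 280949 remainder 0
280949 ÷ 2 = 140474 remainder 1
140474 ÷ 2 = 70237 remainder 0
70237 ÷ 2 = 35118 remainder 1
35118 ÷ 2 = 17559 remainder 0
17559 ÷ 2 = 8779 remainder 1
8779 ÷ 2 = 4389 remainder 1
4389 ÷ 2 = 2194 remainder 1
2194 ÷ 2 = 1097 remainder 0
1097 ÷ 2 = 548 remainder 1
548 ÷ 2 = 274 remainder 0
274 ÷ 2 = 137 remainder 0
137 ÷ 2 = 68 remainder 1
68 ÷ 2 = 34 remainder 0
34 ÷ 2 = 17 remainder 0
17 ÷ 2 = 8 remainder 1
8 ÷ 2 = 4 remainder 0
4 ÷ 2 = 2 remainder 0
2 ÷ 2 = 1 remainder 0
1 ÷ 2 = 0 remainder 1
Reading remainders bottom to top: 10001001001011101010



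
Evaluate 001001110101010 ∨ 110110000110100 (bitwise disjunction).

OR: 1 when either bit is 1
  001001110101010
| 110110000110100
-----------------
  111111110111110
Decimal: 5034 | 27700 = 32702



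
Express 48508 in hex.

Using repeated division by 16 (digits 10–15 are A–F):
48508 ÷ 16 = 3031 remainder 12 (C)
3031 ÷ 16 = 189 remainder 7
189 ÷ 16 = 11 remainder 13 (D)
11 ÷ 16 = 0 remainder 11 (B)
Reading remainders bottom to top: BD7C



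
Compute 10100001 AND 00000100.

AND: 1 only when both bits are 1
  10100001
& 00000100
----------
  00000000
Decimal: 161 & 4 = 0



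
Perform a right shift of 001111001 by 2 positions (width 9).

Original: 001111001 (decimal 121)
Shift right by 2 positions
Drop the 2 low bits; fill with zeros on the left
Result: 000011110 (decimal 30)
Equivalent: 121 >> 2 = 121 ÷ 2^2 = 30



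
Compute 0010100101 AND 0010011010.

AND: 1 only when both bits are 1
  0010100101
& 0010011010
------------
  0010000000
Decimal: 165 & 154 = 128



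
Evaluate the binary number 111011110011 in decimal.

Sum of powers of 2 for each 1-bit:
2^0 + 2^1 + 2^4 + 2^5 + 2^6 + 2^7 + 2^9 + 2^10 + 2^11
= 1 + 2 + 16 + 32 + 64 + 128 + 512 + 1024 + 2048
= 3827



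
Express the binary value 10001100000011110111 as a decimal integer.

Sum of powers of 2 for each 1-bit:
2^0 + 2^1 + 2^2 + 2^4 + 2^5 + 2^6 + 2^7 + 2^14 + 2^15 + 2^19
= 1 + 2 + 4 + 16 + 32 + 64 + 128 + 16384 + 32768 + 524288
= 573687



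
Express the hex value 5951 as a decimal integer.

Expand by place value (powers of 16):
5951 = 5 × 16^3 + 9 × 16^2 + 5 × 16^1 + 1 × 16^0
= 5 × 4096 + 9 × 256 + 5 × 16 + 1 × 1
= 20480 + 2304 + 80 + 1
= 22865



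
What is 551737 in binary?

Using repeated division by 2:
551737 ÷ 2 = 275868 remainder 1
275868 ÷ 2 = 137934 remainder 0
137934 ÷ 2 = 68967 remainder 0
68967 ÷ 2 = 34483 remainder 1
34483 ÷ 2 = 17241 remainder 1
17241 ÷ 2 = 8620 remainder 1
8620 ÷ 2 = 4310 remainder 0
4310 ÷ 2 = 2155 remainder 0
2155 ÷ 2 = 1077 remainder 1
1077 ÷ 2 = 538 remainder 1
538 ÷ 2 = 269 remainder 0
269 ÷ 2 = 134 remainder 1
134 ÷ 2 = 67 remainder 0
67 ÷ 2 = 33 remainder 1
33 ÷ 2 = 16 remainder 1
16 ÷ 2 = 8 remainder 0
8 ÷ 2 = 4 remainder 0
4 ÷ 2 = 2 remainder 0
2 ÷ 2 = 1 remainder 0
1 ÷ 2 = 0 remainder 1
Reading remainders bottom to top: 10000110101100111001



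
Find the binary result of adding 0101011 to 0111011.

Add column by column from the right: bit + bit + carry-in; write the sum mod 2, carry 1 when the sum is 2 or 3.
carry:  1110110
        0101011
+       0111011
---------------
       01100110
(the carry out of the leftmost column, 0, becomes the leading bit)
Decimal check:
  0101011 = 32 + 8 + 2 + 1 = 43
  0111011 = 32 + 16 + 8 + 2 + 1 = 59
  43 + 59 = 102, and 01100110 = 64 + 32 + 4 + 2 = 102 ✓



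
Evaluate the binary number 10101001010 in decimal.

Sum of powers of 2 for each 1-bit:
2^1 + 2^3 + 2^6 + 2^8 + 2^10
= 2 + 8 + 64 + 256 + 1024
= 1354



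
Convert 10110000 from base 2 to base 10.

Sum of powers of 2 for each 1-bit:
2^4 + 2^5 + 2^7
= 16 + 32 + 128
= 176



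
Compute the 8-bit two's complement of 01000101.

Original: 01000101
Step 1 - Invert all bits: 10111010
Step 2 - Add 1: 10111011
Verification: 01000101 + 10111011 = 100000000; discarding the end carry (carry out of the top bit) leaves the 8-bit value 00000000, as required for x + (-x)



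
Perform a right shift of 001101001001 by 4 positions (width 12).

Original: 001101001001 (decimal 841)
Shift right by 4 positions
Drop the 4 low bits; fill with zeros on the left
Result: 000000110100 (decimal 52)
Equivalent: 841 >> 4 = 841 ÷ 2^4 = 52



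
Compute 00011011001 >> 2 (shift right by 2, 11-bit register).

Original: 00011011001 (decimal 217)
Shift right by 2 positions
Drop the 2 low bits; fill with zeros on the left
Result: 00000110110 (decimal 54)
Equivalent: 217 >> 2 = 217 ÷ 2^2 = 54



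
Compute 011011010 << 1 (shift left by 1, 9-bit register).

Original: 011011010 (decimal 218)
Shift left by 1 position
Append 1 zero on the right
Result: 110110100 (decimal 436)
Equivalent: 218 << 1 = 218 × 2^1 = 436



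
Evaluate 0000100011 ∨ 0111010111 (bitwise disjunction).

OR: 1 when either bit is 1
  0000100011
| 0111010111
------------
  0111110111
Decimal: 35 | 471 = 503



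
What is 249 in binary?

Using repeated division by 2:
249 ÷ 2 = 124 remainder 1
124 ÷ 2 = 62 remainder 0
62 ÷ 2 = 31 remainder 0
31 ÷ 2 = 15 remainder 1
15 ÷ 2 = 7 remainder 1
7 ÷ 2 = 3 remainder 1
3 ÷ 2 = 1 remainder 1
1 ÷ 2 = 0 remainder 1
Reading remainders bottom to top: 11111001



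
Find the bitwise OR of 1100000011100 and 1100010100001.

OR: 1 when either bit is 1
  1100000011100
| 1100010100001
---------------
  1100010111101
Decimal: 6172 | 6305 = 6333



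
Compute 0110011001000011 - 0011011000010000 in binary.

Method 1 - Direct subtraction (column by column from the right: bit − bit − borrow-in; if negative, add 2 and borrow 1 from the next column):
borrow: 0110000001100000
        0110011001000011
-       0011011000010000
------------------------
        0011000000110011

Method 2 - Add two's complement:
Two's complement of 0011011000010000: invert → 1100100111101111, add 1 → 1100100111110000
  0110011001000011
+ 1100100111110000
------------------
 10011000000110011  (end carry out of the top bit = 1)
Discarding the end carry: 0011000000110011
Decimal check:
  0110011001000011 = 16384 + 8192 + 1024 + 512 + 64 + 2 + 1 = 26179
  0011011000010000 = 8192 + 4096 + 1024 + 512 + 16 = 13840
  26179 - 13840 = 12339, and 0011000000110011 = 8192 + 4096 + 32 + 16 + 2 + 1 = 12339 ✓



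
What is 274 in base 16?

Using repeated division by 16 (digits 10–15 are A–F):
274 ÷ 16 = 17 remainder 2
17 ÷ 16 = 1 remainder 1
1 ÷ 16 = 0 remainder 1
Reading remainders bottom to top: 112



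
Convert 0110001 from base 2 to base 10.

Sum of powers of 2 for each 1-bit:
2^0 + 2^4 + 2^5
= 1 + 16 + 32
= 49



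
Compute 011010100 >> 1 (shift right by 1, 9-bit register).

Original: 011010100 (decimal 212)
Shift right by 1 position
Drop the 1 low bit; fill with zero on the left
Result: 001101010 (decimal 106)
Equivalent: 212 >> 1 = 212 ÷ 2^1 = 106



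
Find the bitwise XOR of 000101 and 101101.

XOR: 1 when bits differ
  000101
^ 101101
--------
  101000
Decimal: 5 ^ 45 = 40



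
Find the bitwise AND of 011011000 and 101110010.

AND: 1 only when both bits are 1
  011011000
& 101110010
-----------
  001010000
Decimal: 216 & 370 = 80



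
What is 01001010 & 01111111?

AND: 1 only when both bits are 1
  01001010
& 01111111
----------
  01001010
Decimal: 74 & 127 = 74



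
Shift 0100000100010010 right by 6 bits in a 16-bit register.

Original: 0100000100010010 (decimal 16658)
Shift right by 6 positions
Drop the 6 low bits; fill with zeros on the left
Result: 0000000100000100 (decimal 260)
Equivalent: 16658 >> 6 = 16658 ÷ 2^6 = 260



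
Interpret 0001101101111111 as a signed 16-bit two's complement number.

Binary: 0001101101111111
Sign bit: 0 (non-negative)
Read directly as an unsigned value:
0001101101111111 = 4096 + 2048 + 512 + 256 + 64 + 32 + 16 + 8 + 4 + 2 + 1 = 7039
Value: 7039



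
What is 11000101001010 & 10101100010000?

AND: 1 only when both bits are 1
  11000101001010
& 10101100010000
----------------
  10000100000000
Decimal: 12618 & 11024 = 8448



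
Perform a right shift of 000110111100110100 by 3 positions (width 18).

Original: 000110111100110100 (decimal 28468)
Shift right by 3 positions
Drop the 3 low bits; fill with zeros on the left
Result: 000000110111100110 (decimal 3558)
Equivalent: 28468 >> 3 = 28468 ÷ 2^3 = 3558



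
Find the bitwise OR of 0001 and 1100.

OR: 1 when either bit is 1
  0001
| 1100
------
  1101
Decimal: 1 | 12 = 13



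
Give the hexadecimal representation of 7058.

Using repeated division by 16 (digits 10–15 are A–F):
7058 ÷ 16 = 441 remainder 2
441 ÷ 16 = 27 remainder 9
27 ÷ 16 = 1 remainder 11 (B)
1 ÷ 16 = 0 remainder 1
Reading remainders bottom to top: 1B92



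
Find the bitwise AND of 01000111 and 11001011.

AND: 1 only when both bits are 1
  01000111
& 11001011
----------
  01000011
Decimal: 71 & 203 = 67



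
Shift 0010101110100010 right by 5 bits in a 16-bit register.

Original: 0010101110100010 (decimal 11170)
Shift right by 5 positions
Drop the 5 low bits; fill with zeros on the left
Result: 0000000101011101 (decimal 349)
Equivalent: 11170 >> 5 = 11170 ÷ 2^5 = 349



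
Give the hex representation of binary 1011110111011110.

Group into 4-bit nibbles from right:
  1011 = B
  1101 = D
  1101 = D
  1110 = E
Result: BDDE



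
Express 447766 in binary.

Using repeated division by 2:
447766 ÷ 2 = 223883 remainder 0
223883 ÷ 2 = 111941 remainder 1
111941 ÷ 2 = 55970 remainder 1
55970 ÷ 2 = 27985 remainder 0
27985 ÷ 2 = 13992 remainder 1
13992 ÷ 2 = 6996 remainder 0
6996 ÷ 2 = 3498 remainder 0
3498 ÷ 2 = 1749 remainder 0
1749 ÷ 2 = 874 remainder 1
874 ÷ 2 = 437 remainder 0
437 ÷ 2 = 218 remainder 1
218 ÷ 2 = 109 remainder 0
109 ÷ 2 = 54 remainder 1
54 ÷ 2 = 27 remainder 0
27 ÷ 2 = 13 remainder 1
13 ÷ 2 = 6 remainder 1
6 ÷ 2 = 3 remainder 0
3 ÷ 2 = 1 remainder 1
1 ÷ 2 = 0 remainder 1
Reading remainders bottom to top: 1101101010100010110



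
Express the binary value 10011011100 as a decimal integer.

Sum of powers of 2 for each 1-bit:
2^2 + 2^3 + 2^4 + 2^6 + 2^7 + 2^10
= 4 + 8 + 16 + 64 + 128 + 1024
= 1244



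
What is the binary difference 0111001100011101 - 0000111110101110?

Method 1 - Direct subtraction (column by column from the right: bit − bit − borrow-in; if negative, add 2 and borrow 1 from the next column):
borrow: 0001111111011100
        0111001100011101
-       0000111110101110
------------------------
        0110001101101111

Method 2 - Add two's complement:
Two's complement of 0000111110101110: invert → 1111000001010001, add 1 → 1111000001010010
  0111001100011101
+ 1111000001010010
------------------
 10110001101101111  (end carry out of the top bit = 1)
Discarding the end carry: 0110001101101111
Decimal check:
  0111001100011101 = 16384 + 8192 + 4096 + 512 + 256 + 16 + 8 + 4 + 1 = 29469
  0000111110101110 = 2048 + 1024 + 512 + 256 + 128 + 32 + 8 + 4 + 2 = 4014
  29469 - 4014 = 25455, and 0110001101101111 = 16384 + 8192 + 512 + 256 + 64 + 32 + 8 + 4 + 2 + 1 = 25455 ✓



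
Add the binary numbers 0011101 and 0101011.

Add column by column from the right: bit + bit + carry-in; write the sum mod 2, carry 1 when the sum is 2 or 3.
carry:  1111110
        0011101
+       0101011
---------------
       01001000
(the carry out of the leftmost column, 0, becomes the leading bit)
Decimal check:
  0011101 = 16 + 8 + 4 + 1 = 29
  0101011 = 32 + 8 + 2 + 1 = 43
  29 + 43 = 72, and 01001000 = 64 + 8 = 72 ✓



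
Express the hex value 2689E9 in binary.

Convert each hex digit to 4 bits:
  2 = 0010
  6 = 0110
  8 = 1000
  9 = 1001
  E = 1110
  9 = 1001
Concatenate: 001001101000100111101001



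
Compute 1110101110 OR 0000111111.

OR: 1 when either bit is 1
  1110101110
| 0000111111
------------
  1110111111
Decimal: 942 | 63 = 959



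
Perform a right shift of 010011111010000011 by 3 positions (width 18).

Original: 010011111010000011 (decimal 81539)
Shift right by 3 positions
Drop the 3 low bits; fill with zeros on the left
Result: 000010011111010000 (decimal 10192)
Equivalent: 81539 >> 3 = 81539 ÷ 2^3 = 10192



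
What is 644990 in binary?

Using repeated division by 2:
644990 ÷ 2 = 322495 remainder 0
322495 ÷ 2 = 161247 remainder 1
161247 ÷ 2 = 80623 remainder 1
80623 ÷ 2 = 40311 remainder 1
40311 ÷ 2 = 20155 remainder 1
20155 ÷ 2 = 10077 remainder 1
10077 ÷ 2 = 5038 remainder 1
5038 ÷ 2 = 2519 remainder 0
2519 ÷ 2 = 1259 remainder 1
1259 ÷ 2 = 629 remainder 1
629 ÷ 2 = 314 remainder 1
314 ÷ 2 = 157 remainder 0
157 ÷ 2 = 78 remainder 1
78 ÷ 2 = 39 remainder 0
39 ÷ 2 = 19 remainder 1
19 ÷ 2 = 9 remainder 1
9 ÷ 2 = 4 remainder 1
4 ÷ 2 = 2 remainder 0
2 ÷ 2 = 1 remainder 0
1 ÷ 2 = 0 remainder 1
Reading remainders bottom to top: 10011101011101111110



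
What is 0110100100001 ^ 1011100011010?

XOR: 1 when bits differ
  0110100100001
^ 1011100011010
---------------
  1101000111011
Decimal: 3361 ^ 5914 = 6715



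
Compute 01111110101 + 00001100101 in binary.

Add column by column from the right: bit + bit + carry-in; write the sum mod 2, carry 1 when the sum is 2 or 3.
carry:  11111001010
        01111110101
+       00001100101
-------------------
       010001011010
(the carry out of the leftmost column, 0, becomes the leading bit)
Decimal check:
  01111110101 = 512 + 256 + 128 + 64 + 32 + 16 + 4 + 1 = 1013
  00001100101 = 64 + 32 + 4 + 1 = 101
  1013 + 101 = 1114, and 010001011010 = 1024 + 64 + 16 + 8 + 2 = 1114 ✓



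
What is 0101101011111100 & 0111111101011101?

AND: 1 only when both bits are 1
  0101101011111100
& 0111111101011101
------------------
  0101101001011100
Decimal: 23292 & 32605 = 23132



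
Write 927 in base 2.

Using repeated division by 2:
927 ÷ 2 = 463 remainder 1
463 ÷ 2 = 231 remainder 1
231 ÷ 2 = 115 remainder 1
115 ÷ 2 = 57 remainder 1
57 ÷ 2 = 28 remainder 1
28 ÷ 2 = 14 remainder 0
14 ÷ 2 = 7 remainder 0
7 ÷ 2 = 3 remainder 1
3 ÷ 2 = 1 remainder 1
1 ÷ 2 = 0 remainder 1
Reading remainders bottom to top: 1110011111



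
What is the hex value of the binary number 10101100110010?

Group into 4-bit nibbles from right:
  0010 = 2
  1011 = B
  0011 = 3
  0010 = 2
Result: 2B32



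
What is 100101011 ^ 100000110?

XOR: 1 when bits differ
  100101011
^ 100000110
-----------
  000101101
Decimal: 299 ^ 262 = 45



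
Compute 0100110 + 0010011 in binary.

Add column by column from the right: bit + bit + carry-in; write the sum mod 2, carry 1 when the sum is 2 or 3.
carry:  0001100
        0100110
+       0010011
---------------
       00111001
(the carry out of the leftmost column, 0, becomes the leading bit)
Decimal check:
  0100110 = 32 + 4 + 2 = 38
  0010011 = 16 + 2 + 1 = 19
  38 + 19 = 57, and 00111001 = 32 + 16 + 8 + 1 = 57 ✓



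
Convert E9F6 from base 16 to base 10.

Expand by place value (powers of 16):
Digit values: E = 14, F = 15
E9F6 = 14 × 16^3 + 9 × 16^2 + 15 × 16^1 + 6 × 16^0
= 14 × 4096 + 9 × 256 + 15 × 16 + 6 × 1
= 57344 + 2304 + 240 + 6
= 59894



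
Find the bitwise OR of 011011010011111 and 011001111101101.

OR: 1 when either bit is 1
  011011010011111
| 011001111101101
-----------------
  011011111111111
Decimal: 13983 | 13293 = 14335



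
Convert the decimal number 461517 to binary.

Using repeated division by 2:
461517 ÷ 2 = 230758 remainder 1
230758 ÷ 2 = 115379 remainder 0
115379 ÷ 2 = 57689 remainder 1
57689 ÷ 2 = 28844 remainder 1
28844 ÷ 2 = 14422 remainder 0
14422 ÷ 2 = 7211 remainder 0
7211 ÷ 2 = 3605 remainder 1
3605 ÷ 2 = 1802 remainder 1
1802 ÷ 2 = 901 remainder 0
901 ÷ 2 = 450 remainder 1
450 ÷ 2 = 225 remainder 0
225 ÷ 2 = 112 remainder 1
112 ÷ 2 = 56 remainder 0
56 ÷ 2 = 28 remainder 0
28 ÷ 2 = 14 remainder 0
14 ÷ 2 = 7 remainder 0
7 ÷ 2 = 3 remainder 1
3 ÷ 2 = 1 remainder 1
1 ÷ 2 = 0 remainder 1
Reading remainders bottom to top: 1110000101011001101



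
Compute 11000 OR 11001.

OR: 1 when either bit is 1
  11000
| 11001
-------
  11001
Decimal: 24 | 25 = 25



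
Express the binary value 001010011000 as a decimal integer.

Sum of powers of 2 for each 1-bit:
2^3 + 2^4 + 2^7 + 2^9
= 8 + 16 + 128 + 512
= 664

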